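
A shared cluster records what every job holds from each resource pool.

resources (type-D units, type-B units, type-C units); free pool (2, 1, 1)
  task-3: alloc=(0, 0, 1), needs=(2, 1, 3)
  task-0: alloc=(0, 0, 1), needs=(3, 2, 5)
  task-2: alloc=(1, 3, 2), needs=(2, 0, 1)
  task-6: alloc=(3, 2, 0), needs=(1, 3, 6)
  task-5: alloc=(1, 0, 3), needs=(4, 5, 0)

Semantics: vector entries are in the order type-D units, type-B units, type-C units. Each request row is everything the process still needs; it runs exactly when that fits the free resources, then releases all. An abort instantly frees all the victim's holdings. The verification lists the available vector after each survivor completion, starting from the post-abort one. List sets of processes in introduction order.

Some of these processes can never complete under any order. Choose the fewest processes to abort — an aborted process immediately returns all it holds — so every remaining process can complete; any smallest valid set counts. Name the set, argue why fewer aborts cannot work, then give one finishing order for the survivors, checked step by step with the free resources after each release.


Abort task-5.
Key observation: task-0 could never have finished before the abort; with (1, 0, 3) returned by task-5, it fits at step 2.
No smaller set exists: with zero aborts the deadlock remains.
The survivors complete as task-2, task-0, task-3, task-6. Check, step by step (starting from the post-abort pool):
  pool = (3, 1, 4)
  run task-2 (needs (2, 0, 1), free (3, 1, 4)); after release of (1, 3, 2) the pool is (4, 4, 6)
  run task-0 (needs (3, 2, 5), free (4, 4, 6)); after release of (0, 0, 1) the pool is (4, 4, 7)
  run task-3 (needs (2, 1, 3), free (4, 4, 7)); after release of (0, 0, 1) the pool is (4, 4, 8)
  run task-6 (needs (1, 3, 6), free (4, 4, 8)); after release of (3, 2, 0) the pool is (7, 6, 8)


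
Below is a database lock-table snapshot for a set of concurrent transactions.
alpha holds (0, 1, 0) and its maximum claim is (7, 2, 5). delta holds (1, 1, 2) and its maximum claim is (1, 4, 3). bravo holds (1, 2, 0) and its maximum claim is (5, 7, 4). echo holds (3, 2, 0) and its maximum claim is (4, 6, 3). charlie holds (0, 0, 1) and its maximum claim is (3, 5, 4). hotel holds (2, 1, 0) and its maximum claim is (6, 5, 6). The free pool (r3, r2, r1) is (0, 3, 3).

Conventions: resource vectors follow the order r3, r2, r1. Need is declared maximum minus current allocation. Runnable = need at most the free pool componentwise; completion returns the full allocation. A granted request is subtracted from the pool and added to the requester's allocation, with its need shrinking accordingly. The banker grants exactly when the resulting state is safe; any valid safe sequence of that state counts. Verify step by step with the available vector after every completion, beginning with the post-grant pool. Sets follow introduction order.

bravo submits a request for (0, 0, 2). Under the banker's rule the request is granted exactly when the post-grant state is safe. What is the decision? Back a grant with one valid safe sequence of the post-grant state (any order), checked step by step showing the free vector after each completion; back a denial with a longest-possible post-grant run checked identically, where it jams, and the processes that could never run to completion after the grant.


GRANT — the state after the grant stays safe, e.g. via delta, echo, bravo, charlie, hotel, alpha.
Key observation: even at the reduced pool (0, 3, 1), delta fits immediately, so safety survives the grant.
Verifying the post-grant state step by step:
  pool = (0, 3, 1)
  run delta (needs (0, 3, 1), free (0, 3, 1)); after release of (1, 1, 2) the pool is (1, 4, 3)
  run echo (needs (1, 4, 3), free (1, 4, 3)); after release of (3, 2, 0) the pool is (4, 6, 3)
  run bravo (needs (4, 5, 2), free (4, 6, 3)); after release of (1, 2, 2) the pool is (5, 8, 5)
  run charlie (needs (3, 5, 3), free (5, 8, 5)); after release of (0, 0, 1) the pool is (5, 8, 6)
  run hotel (needs (4, 4, 6), free (5, 8, 6)); after release of (2, 1, 0) the pool is (7, 9, 6)
  run alpha (needs (7, 1, 5), free (7, 9, 6)); after release of (0, 1, 0) the pool is (7, 10, 6)


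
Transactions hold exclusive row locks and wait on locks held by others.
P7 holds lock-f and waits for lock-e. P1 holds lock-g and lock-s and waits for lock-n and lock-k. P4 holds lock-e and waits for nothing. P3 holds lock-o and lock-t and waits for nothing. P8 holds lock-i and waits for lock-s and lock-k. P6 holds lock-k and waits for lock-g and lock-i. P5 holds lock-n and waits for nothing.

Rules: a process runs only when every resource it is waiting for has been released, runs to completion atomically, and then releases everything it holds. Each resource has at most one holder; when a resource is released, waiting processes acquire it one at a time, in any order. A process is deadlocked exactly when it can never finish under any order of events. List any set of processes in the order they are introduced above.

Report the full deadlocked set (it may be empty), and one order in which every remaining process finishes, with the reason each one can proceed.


Deadlocked set: P1, P8 and P6.
Key observation: the cycle P1 -> P6 -> P1 can never break — each member waits on the next; P8 is caught in further circular waits.
One completion order for the rest: P5, P4, P3, P7.
Verifying each step:
  P5: no waits; runs immediately, freeing lock-n
  P4: no waits; runs immediately, freeing lock-e
  P3: no waits; runs immediately, freeing lock-o and lock-t
  run P7 (all its waits — lock-e — are resolved); releases lock-f


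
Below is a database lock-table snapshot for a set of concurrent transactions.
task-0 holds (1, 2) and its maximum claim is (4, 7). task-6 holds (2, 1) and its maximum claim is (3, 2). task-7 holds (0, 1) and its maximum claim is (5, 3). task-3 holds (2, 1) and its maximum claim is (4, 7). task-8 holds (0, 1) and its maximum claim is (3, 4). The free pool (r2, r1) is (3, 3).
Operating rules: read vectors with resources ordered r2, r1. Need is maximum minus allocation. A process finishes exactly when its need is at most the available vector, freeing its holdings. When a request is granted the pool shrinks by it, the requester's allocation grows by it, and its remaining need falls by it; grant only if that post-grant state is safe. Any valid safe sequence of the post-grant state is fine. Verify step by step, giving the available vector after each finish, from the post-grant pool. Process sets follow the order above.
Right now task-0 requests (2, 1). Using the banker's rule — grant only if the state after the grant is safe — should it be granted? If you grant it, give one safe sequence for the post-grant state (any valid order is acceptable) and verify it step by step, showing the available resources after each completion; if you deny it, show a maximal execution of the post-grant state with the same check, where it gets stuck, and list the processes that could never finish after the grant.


GRANT — the state after the grant stays safe, e.g. via task-6, task-8, task-0, task-3, task-7.
Key observation: after the grant the pool drops to (1, 2), which still lets task-6 finish first and unwind the rest.
Check on the post-grant state, step by step:
  pool = (1, 2)
  run task-6 (needs (1, 1), free (1, 2)); after release of (2, 1) the pool is (3, 3)
  run task-8 (needs (3, 3), free (3, 3)); after release of (0, 1) the pool is (3, 4)
  run task-0 (needs (1, 4), free (3, 4)); after release of (3, 3) the pool is (6, 7)
  run task-3 (needs (2, 6), free (6, 7)); after release of (2, 1) the pool is (8, 8)
  run task-7 (needs (5, 2), free (8, 8)); after release of (0, 1) the pool is (8, 9)


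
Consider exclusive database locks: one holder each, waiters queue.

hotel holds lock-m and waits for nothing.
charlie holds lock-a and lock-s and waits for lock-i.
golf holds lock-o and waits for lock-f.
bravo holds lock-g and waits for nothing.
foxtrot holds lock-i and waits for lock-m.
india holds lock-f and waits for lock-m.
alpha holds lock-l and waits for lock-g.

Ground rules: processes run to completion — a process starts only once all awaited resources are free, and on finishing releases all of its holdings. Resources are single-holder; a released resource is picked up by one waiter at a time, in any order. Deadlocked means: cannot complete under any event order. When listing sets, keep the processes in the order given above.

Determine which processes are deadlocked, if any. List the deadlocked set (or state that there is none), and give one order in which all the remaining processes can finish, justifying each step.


The deadlocked set is empty.
Key observation: all waits point, directly or indirectly, at processes that can finish, so nothing is permanently blocked.
A valid finishing order for the others: bravo, hotel, foxtrot, india, golf, alpha, charlie.
Check, step by step:
  run bravo (it waits on nothing); releases lock-g
  run hotel (it waits on nothing); releases lock-m
  run foxtrot (all its waits — lock-m — are resolved); releases lock-i
  run india (all its waits — lock-m — are resolved); releases lock-f
  run golf (all its waits — lock-f — are resolved); releases lock-o
  run alpha (all its waits — lock-g — are resolved); releases lock-l
  run charlie (all its waits — lock-i — are resolved); releases lock-a and lock-s


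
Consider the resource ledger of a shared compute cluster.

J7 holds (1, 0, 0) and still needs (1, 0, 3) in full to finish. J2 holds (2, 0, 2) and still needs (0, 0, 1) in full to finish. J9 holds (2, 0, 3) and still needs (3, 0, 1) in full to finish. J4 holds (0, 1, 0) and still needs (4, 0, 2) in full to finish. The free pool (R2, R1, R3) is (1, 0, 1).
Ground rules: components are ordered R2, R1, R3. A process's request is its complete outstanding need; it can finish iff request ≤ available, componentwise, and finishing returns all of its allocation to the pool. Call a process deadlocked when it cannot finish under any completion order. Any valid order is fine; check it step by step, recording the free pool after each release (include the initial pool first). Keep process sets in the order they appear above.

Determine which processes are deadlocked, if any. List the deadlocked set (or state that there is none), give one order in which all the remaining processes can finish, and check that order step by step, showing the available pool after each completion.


Nothing here is deadlocked.
Key observation: J2 can run right away; the returned allocation unlocks the remaining processes in turn.
A valid finishing order for the others: J2, J7, J9, J4. Check, step by step:
  pool = (1, 0, 1)
  run J2 (needs (0, 0, 1), free (1, 0, 1)); after release of (2, 0, 2) the pool is (3, 0, 3)
  run J7 (needs (1, 0, 3), free (3, 0, 3)); after release of (1, 0, 0) the pool is (4, 0, 3)
  run J9 (needs (3, 0, 1), free (4, 0, 3)); after release of (2, 0, 3) the pool is (6, 0, 6)
  run J4 (needs (4, 0, 2), free (6, 0, 6)); after release of (0, 1, 0) the pool is (6, 1, 6)


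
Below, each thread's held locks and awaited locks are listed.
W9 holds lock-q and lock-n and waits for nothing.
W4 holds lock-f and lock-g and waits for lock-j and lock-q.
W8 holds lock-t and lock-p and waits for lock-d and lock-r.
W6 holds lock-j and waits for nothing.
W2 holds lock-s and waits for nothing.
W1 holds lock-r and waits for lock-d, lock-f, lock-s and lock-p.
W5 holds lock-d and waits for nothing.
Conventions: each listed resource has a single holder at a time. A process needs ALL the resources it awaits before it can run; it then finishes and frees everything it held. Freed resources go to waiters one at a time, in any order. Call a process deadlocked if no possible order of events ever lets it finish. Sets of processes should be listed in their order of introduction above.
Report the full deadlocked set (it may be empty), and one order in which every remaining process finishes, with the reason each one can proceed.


Deadlocked: W8 and W1.
Key observation: the wait chain closes on itself along W8 -> W1 -> W8; no other process is dragged down with it.
The rest can finish in the order W5, W9, W6, W2, W4.
Walking it through:
  W5 waits on nothing -> runs at once and releases lock-d
  W9 waits on nothing -> runs at once and releases lock-q and lock-n
  W6 waits on nothing -> runs at once and releases lock-j
  W2 waits on nothing -> runs at once and releases lock-s
  W4 waits on lock-j and lock-q — all released -> runs and releases lock-f and lock-g


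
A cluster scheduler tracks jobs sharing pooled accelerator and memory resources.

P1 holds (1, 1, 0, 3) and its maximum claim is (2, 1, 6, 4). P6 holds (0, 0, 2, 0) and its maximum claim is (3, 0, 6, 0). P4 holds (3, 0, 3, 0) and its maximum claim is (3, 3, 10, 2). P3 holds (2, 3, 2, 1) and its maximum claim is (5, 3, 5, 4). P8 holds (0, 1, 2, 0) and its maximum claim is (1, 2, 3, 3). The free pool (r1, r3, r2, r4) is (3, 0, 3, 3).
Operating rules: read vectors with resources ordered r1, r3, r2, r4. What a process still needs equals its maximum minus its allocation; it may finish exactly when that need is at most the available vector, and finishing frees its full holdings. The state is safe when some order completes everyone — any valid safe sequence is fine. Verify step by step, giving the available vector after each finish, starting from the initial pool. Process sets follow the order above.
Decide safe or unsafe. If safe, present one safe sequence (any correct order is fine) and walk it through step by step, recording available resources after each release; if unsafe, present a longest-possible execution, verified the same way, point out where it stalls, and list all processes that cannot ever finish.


SAFE, for example via the order P3, P6, P8, P4, P1.
Key observation: P3 marks the first exact bind of the order: its need (3, 0, 3, 3) fits the free (3, 0, 3, 3) with zero slack on a requested resource.
Check, step by step:
  pool = (3, 0, 3, 3)
  P3 needs (3, 0, 3, 3) <= (3, 0, 3, 3) -> finishes; pool += (2, 3, 2, 1) = (5, 3, 5, 4)
  P6 needs (3, 0, 4, 0) <= (5, 3, 5, 4) -> finishes; pool += (0, 0, 2, 0) = (5, 3, 7, 4)
  P8 needs (1, 1, 1, 3) <= (5, 3, 7, 4) -> finishes; pool += (0, 1, 2, 0) = (5, 4, 9, 4)
  P4 needs (0, 3, 7, 2) <= (5, 4, 9, 4) -> finishes; pool += (3, 0, 3, 0) = (8, 4, 12, 4)
  P1 needs (1, 0, 6, 1) <= (8, 4, 12, 4) -> finishes; pool += (1, 1, 0, 3) = (9, 5, 12, 7)


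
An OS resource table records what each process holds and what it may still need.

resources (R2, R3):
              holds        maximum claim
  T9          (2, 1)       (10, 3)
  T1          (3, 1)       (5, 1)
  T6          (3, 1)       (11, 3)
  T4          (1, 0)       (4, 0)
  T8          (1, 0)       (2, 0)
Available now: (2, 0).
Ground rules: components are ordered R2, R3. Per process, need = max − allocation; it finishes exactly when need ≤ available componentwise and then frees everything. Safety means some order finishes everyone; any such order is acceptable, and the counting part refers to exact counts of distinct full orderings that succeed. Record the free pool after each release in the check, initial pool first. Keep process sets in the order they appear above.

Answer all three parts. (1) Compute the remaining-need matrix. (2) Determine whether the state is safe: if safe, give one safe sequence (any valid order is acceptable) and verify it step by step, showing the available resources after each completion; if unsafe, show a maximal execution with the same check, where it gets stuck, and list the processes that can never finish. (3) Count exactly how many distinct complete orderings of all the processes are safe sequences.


(1) Need matrix, components ordered R2, R3:
  T9: (8, 2)
  T1: (2, 0)
  T6: (8, 2)
  T4: (3, 0)
  T8: (1, 0)
(2) UNSAFE — no complete ordering exists.
Key observation: after T8, T1, T4 complete, (7, 1) is the best the pool ever gets, yet each leftover process wants more R2.
Going as far as possible: T8, T1, T4; after that, nothing fits. Verifying each step:
  pool = (2, 0)
  T8 needs (1, 0) <= (2, 0) -> finishes; pool += (1, 0) = (3, 0)
  T1 needs (2, 0) <= (3, 0) -> finishes; pool += (3, 1) = (6, 1)
  T4 needs (3, 0) <= (6, 1) -> finishes; pool += (1, 0) = (7, 1)
  T9 cannot run: need (8, 2) vs free (7, 1) (insufficient R2 and R3)
  T6 cannot run: need (8, 2) vs free (7, 1) (insufficient R2 and R3)
Never able to finish: T9 and T6.
(3) The exact count: 0 of the possible complete orderings are safe sequences.


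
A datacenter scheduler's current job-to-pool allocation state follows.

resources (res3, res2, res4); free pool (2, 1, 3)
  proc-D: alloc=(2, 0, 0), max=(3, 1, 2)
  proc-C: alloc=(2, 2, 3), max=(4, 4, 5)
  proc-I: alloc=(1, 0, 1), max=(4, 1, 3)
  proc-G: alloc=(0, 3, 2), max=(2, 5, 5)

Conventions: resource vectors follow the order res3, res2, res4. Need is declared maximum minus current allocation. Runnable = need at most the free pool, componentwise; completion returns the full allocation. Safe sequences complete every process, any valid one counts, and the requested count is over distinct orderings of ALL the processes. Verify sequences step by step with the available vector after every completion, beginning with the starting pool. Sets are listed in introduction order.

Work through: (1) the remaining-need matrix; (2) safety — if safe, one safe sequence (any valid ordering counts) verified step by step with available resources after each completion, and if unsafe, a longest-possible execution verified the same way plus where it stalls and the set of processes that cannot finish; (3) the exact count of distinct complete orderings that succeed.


(1) Need matrix, components ordered res3, res2, res4:
  proc-D: (1, 1, 2)
  proc-C: (2, 2, 2)
  proc-I: (3, 1, 2)
  proc-G: (2, 2, 3)
(2) UNSAFE — no complete ordering exists.
Key observation: the wall is res2: completing proc-D, proc-I brings the pool only to (5, 1, 4), and all the rest need more.
A maximal execution: proc-D, proc-I — then nothing else fits. Step-by-step check:
  pool = (2, 1, 3)
  proc-D: need (1, 1, 2) fits (2, 1, 3); releases (2, 0, 0), pool now (4, 1, 3)
  proc-I: need (3, 1, 2) fits (4, 1, 3); releases (1, 0, 1), pool now (5, 1, 4)
  proc-C cannot run: need (2, 2, 2) vs free (5, 1, 4) (insufficient res2)
  proc-G cannot run: need (2, 2, 3) vs free (5, 1, 4) (insufficient res2)
Never able to finish: proc-C and proc-G.
(3) Exactly 0 of the possible complete orderings are safe sequences.


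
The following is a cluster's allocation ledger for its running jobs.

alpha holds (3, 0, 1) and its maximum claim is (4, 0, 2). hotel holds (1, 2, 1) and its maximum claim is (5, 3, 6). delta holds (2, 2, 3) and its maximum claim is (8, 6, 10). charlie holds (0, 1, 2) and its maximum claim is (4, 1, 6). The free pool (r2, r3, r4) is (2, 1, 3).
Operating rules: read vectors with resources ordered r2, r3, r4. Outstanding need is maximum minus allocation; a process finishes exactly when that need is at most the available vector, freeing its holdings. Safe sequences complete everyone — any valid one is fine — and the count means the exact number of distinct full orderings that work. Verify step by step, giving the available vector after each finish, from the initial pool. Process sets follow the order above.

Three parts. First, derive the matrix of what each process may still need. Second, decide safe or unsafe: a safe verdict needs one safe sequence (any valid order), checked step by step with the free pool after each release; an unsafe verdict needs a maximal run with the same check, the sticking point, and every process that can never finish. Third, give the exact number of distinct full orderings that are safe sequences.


(1) Remaining need (order r2, r3, r4):
  alpha: (1, 0, 1)
  hotel: (4, 1, 5)
  delta: (6, 4, 7)
  charlie: (4, 0, 4)
(2) SAFE. One safe sequence: alpha, charlie, hotel, delta.
Key observation: the first exact fit in this order is charlie — it needs (4, 0, 4) with (5, 1, 4) free, meeting a requested resource to the last unit.
Walking it through:
  pool = (2, 1, 3)
  run alpha (needs (1, 0, 1), free (2, 1, 3)); after release of (3, 0, 1) the pool is (5, 1, 4)
  run charlie (needs (4, 0, 4), free (5, 1, 4)); after release of (0, 1, 2) the pool is (5, 2, 6)
  run hotel (needs (4, 1, 5), free (5, 2, 6)); after release of (1, 2, 1) the pool is (6, 4, 7)
  run delta (needs (6, 4, 7), free (6, 4, 7)); after release of (2, 2, 3) the pool is (8, 6, 10)
(3) Exactly 1 of the possible complete orderings is a safe sequence.


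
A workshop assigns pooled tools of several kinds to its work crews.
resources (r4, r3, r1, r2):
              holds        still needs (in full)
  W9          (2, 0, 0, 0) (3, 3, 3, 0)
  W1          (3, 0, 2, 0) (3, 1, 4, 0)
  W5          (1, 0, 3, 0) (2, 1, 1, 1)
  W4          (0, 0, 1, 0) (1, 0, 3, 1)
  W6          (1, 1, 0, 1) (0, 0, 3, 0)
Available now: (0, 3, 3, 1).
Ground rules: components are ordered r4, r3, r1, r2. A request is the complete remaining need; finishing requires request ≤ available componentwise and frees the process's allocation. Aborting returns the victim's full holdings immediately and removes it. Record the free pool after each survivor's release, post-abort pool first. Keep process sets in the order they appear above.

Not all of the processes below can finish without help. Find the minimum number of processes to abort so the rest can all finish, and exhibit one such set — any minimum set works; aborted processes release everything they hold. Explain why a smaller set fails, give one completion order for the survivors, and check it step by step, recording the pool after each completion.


The answer: abort W1.
Key observation: no ordering could ever have run W5 before the abort of W1; with (3, 0, 2, 0) back in the pool it fits at step 1.
Minimality: the empty abort set fails — the state is deadlocked as it stands.
Survivors finish in the order: W5, W9, W4, W6. Step-by-step check (pool after the aborts first):
  pool = (3, 3, 5, 1)
  W5 needs (2, 1, 1, 1) <= (3, 3, 5, 1) -> finishes; pool += (1, 0, 3, 0) = (4, 3, 8, 1)
  W9 needs (3, 3, 3, 0) <= (4, 3, 8, 1) -> finishes; pool += (2, 0, 0, 0) = (6, 3, 8, 1)
  W4 needs (1, 0, 3, 1) <= (6, 3, 8, 1) -> finishes; pool += (0, 0, 1, 0) = (6, 3, 9, 1)
  W6 needs (0, 0, 3, 0) <= (6, 3, 9, 1) -> finishes; pool += (1, 1, 0, 1) = (7, 4, 9, 2)


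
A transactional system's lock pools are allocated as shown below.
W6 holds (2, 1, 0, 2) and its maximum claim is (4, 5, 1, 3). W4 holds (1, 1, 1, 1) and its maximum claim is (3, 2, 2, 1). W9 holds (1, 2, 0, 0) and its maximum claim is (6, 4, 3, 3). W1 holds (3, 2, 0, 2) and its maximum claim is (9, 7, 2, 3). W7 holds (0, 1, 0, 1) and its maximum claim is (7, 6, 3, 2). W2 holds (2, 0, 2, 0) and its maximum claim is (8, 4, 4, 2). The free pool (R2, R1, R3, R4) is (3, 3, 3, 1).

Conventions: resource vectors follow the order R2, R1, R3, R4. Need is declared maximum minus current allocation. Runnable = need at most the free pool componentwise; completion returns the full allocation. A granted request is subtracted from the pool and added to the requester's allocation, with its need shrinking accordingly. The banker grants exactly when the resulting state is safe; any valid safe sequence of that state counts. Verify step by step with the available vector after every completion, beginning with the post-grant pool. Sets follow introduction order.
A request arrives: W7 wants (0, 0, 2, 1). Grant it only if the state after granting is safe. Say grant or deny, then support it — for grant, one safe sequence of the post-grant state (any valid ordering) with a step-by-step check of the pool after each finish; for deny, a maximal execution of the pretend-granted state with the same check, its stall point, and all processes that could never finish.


GRANT: granting preserves safety; a valid post-grant sequence is W4, W6, W2, W9, W7, W1.
Key observation: with (3, 3, 1, 0) left after the transfer, W4 can run at once — the state stays safe.
Verifying the post-grant state step by step:
  pool = (3, 3, 1, 0)
  run W4 (needs (2, 1, 1, 0), free (3, 3, 1, 0)); after release of (1, 1, 1, 1) the pool is (4, 4, 2, 1)
  run W6 (needs (2, 4, 1, 1), free (4, 4, 2, 1)); after release of (2, 1, 0, 2) the pool is (6, 5, 2, 3)
  run W2 (needs (6, 4, 2, 2), free (6, 5, 2, 3)); after release of (2, 0, 2, 0) the pool is (8, 5, 4, 3)
  run W9 (needs (5, 2, 3, 3), free (8, 5, 4, 3)); after release of (1, 2, 0, 0) the pool is (9, 7, 4, 3)
  run W7 (needs (7, 5, 1, 0), free (9, 7, 4, 3)); after release of (0, 1, 2, 2) the pool is (9, 8, 6, 5)
  run W1 (needs (6, 5, 2, 1), free (9, 8, 6, 5)); after release of (3, 2, 0, 2) the pool is (12, 10, 6, 7)


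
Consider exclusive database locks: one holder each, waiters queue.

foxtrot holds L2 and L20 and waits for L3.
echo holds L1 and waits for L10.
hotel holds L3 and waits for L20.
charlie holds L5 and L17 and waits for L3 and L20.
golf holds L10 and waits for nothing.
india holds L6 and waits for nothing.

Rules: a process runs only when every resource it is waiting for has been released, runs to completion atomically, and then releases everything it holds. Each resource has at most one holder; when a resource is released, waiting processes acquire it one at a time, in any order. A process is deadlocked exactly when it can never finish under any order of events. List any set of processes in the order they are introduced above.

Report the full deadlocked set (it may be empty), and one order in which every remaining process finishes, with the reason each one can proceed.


Deadlocked set: foxtrot, hotel and charlie.
Key observation: along foxtrot -> hotel -> foxtrot, each member waits on what the next one holds — a deadlock; charlie waits into the deadlock from upstream.
One completion order for the rest: golf, echo, india.
Verifying each step:
  golf waits on nothing -> runs at once and releases L10
  echo waits on L10 — all released -> runs and releases L1
  india waits on nothing -> runs at once and releases L6


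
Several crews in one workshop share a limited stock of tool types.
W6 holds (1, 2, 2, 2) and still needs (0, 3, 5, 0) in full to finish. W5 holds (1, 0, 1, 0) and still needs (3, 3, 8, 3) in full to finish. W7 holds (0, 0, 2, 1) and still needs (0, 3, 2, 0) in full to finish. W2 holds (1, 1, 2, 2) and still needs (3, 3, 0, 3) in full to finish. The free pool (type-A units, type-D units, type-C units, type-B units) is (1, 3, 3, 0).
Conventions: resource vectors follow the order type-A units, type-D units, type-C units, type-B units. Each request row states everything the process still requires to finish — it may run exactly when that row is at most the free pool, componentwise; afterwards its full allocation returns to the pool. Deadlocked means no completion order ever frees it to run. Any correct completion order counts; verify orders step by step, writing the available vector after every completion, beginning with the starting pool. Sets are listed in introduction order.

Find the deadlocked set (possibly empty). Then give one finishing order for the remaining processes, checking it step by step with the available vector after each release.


Deadlocked set: W5 and W2.
Key observation: once W7, W6 finish, the pool peaks at (2, 5, 7, 3) — and every remaining process still needs more type-A units than that.
The rest can finish in the order W7, W6. Step-by-step check:
  pool = (1, 3, 3, 0)
  W7: need (0, 3, 2, 0) fits (1, 3, 3, 0); releases (0, 0, 2, 1), pool now (1, 3, 5, 1)
  W6: need (0, 3, 5, 0) fits (1, 3, 5, 1); releases (1, 2, 2, 2), pool now (2, 5, 7, 3)
The blocked processes can never fit:
  W5 cannot run: need (3, 3, 8, 3) vs free (2, 5, 7, 3) (insufficient type-A units and type-C units)
  W2 cannot run: need (3, 3, 0, 3) vs free (2, 5, 7, 3) (insufficient type-A units)


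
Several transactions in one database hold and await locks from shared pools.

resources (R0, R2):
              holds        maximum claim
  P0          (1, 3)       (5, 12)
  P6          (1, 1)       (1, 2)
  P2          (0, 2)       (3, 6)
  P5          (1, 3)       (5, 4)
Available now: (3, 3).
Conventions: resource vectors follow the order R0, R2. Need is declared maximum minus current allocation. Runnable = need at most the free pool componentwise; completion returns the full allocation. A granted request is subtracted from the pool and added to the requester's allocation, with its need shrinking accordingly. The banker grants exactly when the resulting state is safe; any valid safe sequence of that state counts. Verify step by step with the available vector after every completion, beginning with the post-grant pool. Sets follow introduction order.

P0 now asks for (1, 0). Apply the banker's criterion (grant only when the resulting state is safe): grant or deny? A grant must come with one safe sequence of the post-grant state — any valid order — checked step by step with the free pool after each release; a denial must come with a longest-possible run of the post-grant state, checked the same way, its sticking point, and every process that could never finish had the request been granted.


DENY — the pretend-granted state is unsafe.
Key observation: after P6, P2 the pool peaks at (3, 6), and each blocked process is short somewhere: P0 on R2; P5 on R0.
After a pretend grant, a maximal execution: P6, P2 — then nothing else fits. Verifying each step:
  pool = (2, 3)
  P6 needs (0, 1) <= (2, 3) -> finishes; pool += (1, 1) = (3, 4)
  P2 needs (3, 4) <= (3, 4) -> finishes; pool += (0, 2) = (3, 6)
  P0 cannot run: need (3, 9) vs free (3, 6) (insufficient R2)
  P5 cannot run: need (4, 1) vs free (3, 6) (insufficient R0)
Post-grant, the permanently blocked set is P0 and P5.


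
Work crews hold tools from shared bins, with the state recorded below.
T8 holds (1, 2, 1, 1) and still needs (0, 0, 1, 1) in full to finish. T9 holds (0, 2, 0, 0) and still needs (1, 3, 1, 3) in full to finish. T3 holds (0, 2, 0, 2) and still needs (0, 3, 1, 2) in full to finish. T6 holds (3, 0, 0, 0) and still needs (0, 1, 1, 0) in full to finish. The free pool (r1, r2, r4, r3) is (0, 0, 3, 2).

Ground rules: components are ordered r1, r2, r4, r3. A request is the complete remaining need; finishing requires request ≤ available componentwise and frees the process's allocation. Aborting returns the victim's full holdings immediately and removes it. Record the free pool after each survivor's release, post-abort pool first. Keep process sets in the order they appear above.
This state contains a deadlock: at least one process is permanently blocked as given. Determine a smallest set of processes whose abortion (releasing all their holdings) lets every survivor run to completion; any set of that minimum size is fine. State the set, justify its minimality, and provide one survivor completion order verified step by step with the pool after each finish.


Minimum abort set: T3.
Key observation: T9 had no path to completion before; after the abort of T3 ((0, 2, 0, 2) returned), step 3 is where it fits.
No smaller set exists: with zero aborts the deadlock remains.
The survivors complete as T8, T6, T9. Step-by-step check (starting from the post-abort pool):
  pool = (0, 2, 3, 4)
  run T8 (needs (0, 0, 1, 1), free (0, 2, 3, 4)); after release of (1, 2, 1, 1) the pool is (1, 4, 4, 5)
  run T6 (needs (0, 1, 1, 0), free (1, 4, 4, 5)); after release of (3, 0, 0, 0) the pool is (4, 4, 4, 5)
  run T9 (needs (1, 3, 1, 3), free (4, 4, 4, 5)); after release of (0, 2, 0, 0) the pool is (4, 6, 4, 5)


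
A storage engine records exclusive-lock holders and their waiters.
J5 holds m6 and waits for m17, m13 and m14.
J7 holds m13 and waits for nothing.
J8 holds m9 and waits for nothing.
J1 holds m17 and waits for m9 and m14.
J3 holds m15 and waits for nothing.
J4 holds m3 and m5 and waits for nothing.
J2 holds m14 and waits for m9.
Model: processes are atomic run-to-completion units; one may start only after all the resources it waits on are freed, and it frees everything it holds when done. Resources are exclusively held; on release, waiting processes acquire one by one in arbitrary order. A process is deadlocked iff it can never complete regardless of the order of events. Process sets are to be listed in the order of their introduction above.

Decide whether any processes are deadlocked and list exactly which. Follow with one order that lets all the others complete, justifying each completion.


The deadlocked set is empty.
Key observation: the wait relation is loop-free; peeling off processes with no waits unwinds the whole state.
The rest can finish in the order J3, J8, J2, J1, J7, J5, J4.
Walking it through:
  J3: no waits; runs immediately, freeing m15
  J8: no waits; runs immediately, freeing m9
  run J2 (all its waits — m9 — are resolved); releases m14
  run J1 (all its waits — m9 and m14 — are resolved); releases m17
  J7: no waits; runs immediately, freeing m13
  run J5 (all its waits — m17, m13 and m14 — are resolved); releases m6
  J4: no waits; runs immediately, freeing m3 and m5


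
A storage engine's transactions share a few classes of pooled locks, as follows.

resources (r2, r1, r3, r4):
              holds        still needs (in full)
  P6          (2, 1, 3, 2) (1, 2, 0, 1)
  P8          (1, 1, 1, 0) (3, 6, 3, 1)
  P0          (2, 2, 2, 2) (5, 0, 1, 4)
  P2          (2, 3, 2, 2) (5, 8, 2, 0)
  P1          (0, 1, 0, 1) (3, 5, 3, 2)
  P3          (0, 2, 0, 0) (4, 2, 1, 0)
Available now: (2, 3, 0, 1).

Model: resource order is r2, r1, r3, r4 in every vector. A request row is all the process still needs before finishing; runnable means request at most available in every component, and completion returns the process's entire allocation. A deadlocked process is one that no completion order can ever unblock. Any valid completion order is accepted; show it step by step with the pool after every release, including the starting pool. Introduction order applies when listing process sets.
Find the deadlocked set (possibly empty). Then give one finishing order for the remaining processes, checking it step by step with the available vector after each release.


No process is deadlocked.
Key observation: starting with P6, each completion frees enough for the next — no one is permanently blocked.
The rest can finish in the order P6, P3, P8, P1, P2, P0. Step-by-step check:
  pool = (2, 3, 0, 1)
  P6 needs (1, 2, 0, 1) <= (2, 3, 0, 1) -> finishes; pool += (2, 1, 3, 2) = (4, 4, 3, 3)
  P3 needs (4, 2, 1, 0) <= (4, 4, 3, 3) -> finishes; pool += (0, 2, 0, 0) = (4, 6, 3, 3)
  P8 needs (3, 6, 3, 1) <= (4, 6, 3, 3) -> finishes; pool += (1, 1, 1, 0) = (5, 7, 4, 3)
  P1 needs (3, 5, 3, 2) <= (5, 7, 4, 3) -> finishes; pool += (0, 1, 0, 1) = (5, 8, 4, 4)
  P2 needs (5, 8, 2, 0) <= (5, 8, 4, 4) -> finishes; pool += (2, 3, 2, 2) = (7, 11, 6, 6)
  P0 needs (5, 0, 1, 4) <= (7, 11, 6, 6) -> finishes; pool += (2, 2, 2, 2) = (9, 13, 8, 8)


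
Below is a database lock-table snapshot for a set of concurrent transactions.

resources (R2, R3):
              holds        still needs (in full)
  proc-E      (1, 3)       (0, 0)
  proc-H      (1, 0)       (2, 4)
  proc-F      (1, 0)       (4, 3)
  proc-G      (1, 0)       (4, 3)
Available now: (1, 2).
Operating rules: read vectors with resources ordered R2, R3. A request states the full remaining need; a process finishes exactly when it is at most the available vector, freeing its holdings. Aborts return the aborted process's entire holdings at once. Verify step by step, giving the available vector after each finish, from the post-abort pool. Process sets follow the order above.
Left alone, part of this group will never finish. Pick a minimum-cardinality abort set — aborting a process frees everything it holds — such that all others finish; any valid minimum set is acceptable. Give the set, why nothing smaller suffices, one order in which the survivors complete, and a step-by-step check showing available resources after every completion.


The answer: abort proc-F.
Key observation: proc-G had no path to completion before; after the abort of proc-F ((1, 0) returned), step 3 is where it fits.
No smaller set exists: with zero aborts the deadlock remains.
One survivor order: proc-E, proc-H, proc-G. Verifying each step (post-abort pool first):
  pool = (2, 2)
  proc-E: need (0, 0) fits (2, 2); releases (1, 3), pool now (3, 5)
  proc-H: need (2, 4) fits (3, 5); releases (1, 0), pool now (4, 5)
  proc-G: need (4, 3) fits (4, 5); releases (1, 0), pool now (5, 5)


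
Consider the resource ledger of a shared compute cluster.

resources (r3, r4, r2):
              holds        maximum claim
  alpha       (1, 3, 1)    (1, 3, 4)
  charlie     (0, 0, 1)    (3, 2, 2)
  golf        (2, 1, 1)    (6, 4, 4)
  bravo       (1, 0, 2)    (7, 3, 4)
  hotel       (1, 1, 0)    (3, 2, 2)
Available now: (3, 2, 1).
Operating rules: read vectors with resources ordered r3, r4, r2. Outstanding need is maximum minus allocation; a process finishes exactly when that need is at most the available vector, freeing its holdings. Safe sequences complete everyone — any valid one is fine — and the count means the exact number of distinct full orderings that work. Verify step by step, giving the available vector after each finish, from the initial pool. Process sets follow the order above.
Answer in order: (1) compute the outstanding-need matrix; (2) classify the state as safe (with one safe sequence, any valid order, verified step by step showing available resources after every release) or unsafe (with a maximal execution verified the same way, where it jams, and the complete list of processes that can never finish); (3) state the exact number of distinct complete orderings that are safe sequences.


(1) Remaining need (order r3, r4, r2):
  alpha: (0, 0, 3)
  charlie: (3, 2, 1)
  golf: (4, 3, 3)
  bravo: (6, 3, 2)
  hotel: (2, 1, 2)
(2) The state is UNSAFE.
Key observation: after charlie, hotel the pool peaks at (4, 3, 2), and each blocked process is short somewhere: alpha on r2; golf on r2; bravo on r3.
The run charlie, hotel cannot be extended any further. Verifying each step:
  pool = (3, 2, 1)
  charlie needs (3, 2, 1) <= (3, 2, 1) -> finishes; pool += (0, 0, 1) = (3, 2, 2)
  hotel needs (2, 1, 2) <= (3, 2, 2) -> finishes; pool += (1, 1, 0) = (4, 3, 2)
  alpha still needs (0, 0, 3) but only (4, 3, 2) is free — short on r2
  golf still needs (4, 3, 3) but only (4, 3, 2) is free — short on r2
  bravo still needs (6, 3, 2) but only (4, 3, 2) is free — short on r3
Permanently blocked: alpha, golf and bravo.
(3) Exactly 0 of the possible complete orderings are safe sequences.


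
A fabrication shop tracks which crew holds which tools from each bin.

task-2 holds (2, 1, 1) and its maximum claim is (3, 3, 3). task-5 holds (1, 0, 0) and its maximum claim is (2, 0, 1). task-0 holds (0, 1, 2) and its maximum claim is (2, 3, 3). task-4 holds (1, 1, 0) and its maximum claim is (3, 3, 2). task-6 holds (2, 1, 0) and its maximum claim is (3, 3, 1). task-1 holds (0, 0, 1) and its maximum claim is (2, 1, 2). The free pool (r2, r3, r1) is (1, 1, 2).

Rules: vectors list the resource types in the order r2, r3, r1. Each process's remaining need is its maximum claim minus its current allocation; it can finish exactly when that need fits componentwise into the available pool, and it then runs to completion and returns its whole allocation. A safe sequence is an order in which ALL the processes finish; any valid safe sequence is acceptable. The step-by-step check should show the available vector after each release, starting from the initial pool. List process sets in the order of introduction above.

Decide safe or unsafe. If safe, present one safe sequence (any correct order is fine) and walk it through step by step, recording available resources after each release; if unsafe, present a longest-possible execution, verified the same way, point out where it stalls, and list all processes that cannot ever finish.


UNSAFE — no complete ordering exists.
Key observation: task-5, task-1 can finish, but then (2, 1, 3) is all there is, and the blocked group's r3 demands exceed it.
A maximal execution: task-5, task-1 — then nothing else fits. Walking it through:
  pool = (1, 1, 2)
  run task-5 (needs (1, 0, 1), free (1, 1, 2)); after release of (1, 0, 0) the pool is (2, 1, 2)
  run task-1 (needs (2, 1, 1), free (2, 1, 2)); after release of (0, 0, 1) the pool is (2, 1, 3)
  blocked: task-2 wants (1, 2, 2), pool (2, 1, 3) — not enough r3
  blocked: task-0 wants (2, 2, 1), pool (2, 1, 3) — not enough r3
  blocked: task-4 wants (2, 2, 2), pool (2, 1, 3) — not enough r3
  blocked: task-6 wants (1, 2, 1), pool (2, 1, 3) — not enough r3
Never able to finish: task-2, task-0, task-4 and task-6.
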